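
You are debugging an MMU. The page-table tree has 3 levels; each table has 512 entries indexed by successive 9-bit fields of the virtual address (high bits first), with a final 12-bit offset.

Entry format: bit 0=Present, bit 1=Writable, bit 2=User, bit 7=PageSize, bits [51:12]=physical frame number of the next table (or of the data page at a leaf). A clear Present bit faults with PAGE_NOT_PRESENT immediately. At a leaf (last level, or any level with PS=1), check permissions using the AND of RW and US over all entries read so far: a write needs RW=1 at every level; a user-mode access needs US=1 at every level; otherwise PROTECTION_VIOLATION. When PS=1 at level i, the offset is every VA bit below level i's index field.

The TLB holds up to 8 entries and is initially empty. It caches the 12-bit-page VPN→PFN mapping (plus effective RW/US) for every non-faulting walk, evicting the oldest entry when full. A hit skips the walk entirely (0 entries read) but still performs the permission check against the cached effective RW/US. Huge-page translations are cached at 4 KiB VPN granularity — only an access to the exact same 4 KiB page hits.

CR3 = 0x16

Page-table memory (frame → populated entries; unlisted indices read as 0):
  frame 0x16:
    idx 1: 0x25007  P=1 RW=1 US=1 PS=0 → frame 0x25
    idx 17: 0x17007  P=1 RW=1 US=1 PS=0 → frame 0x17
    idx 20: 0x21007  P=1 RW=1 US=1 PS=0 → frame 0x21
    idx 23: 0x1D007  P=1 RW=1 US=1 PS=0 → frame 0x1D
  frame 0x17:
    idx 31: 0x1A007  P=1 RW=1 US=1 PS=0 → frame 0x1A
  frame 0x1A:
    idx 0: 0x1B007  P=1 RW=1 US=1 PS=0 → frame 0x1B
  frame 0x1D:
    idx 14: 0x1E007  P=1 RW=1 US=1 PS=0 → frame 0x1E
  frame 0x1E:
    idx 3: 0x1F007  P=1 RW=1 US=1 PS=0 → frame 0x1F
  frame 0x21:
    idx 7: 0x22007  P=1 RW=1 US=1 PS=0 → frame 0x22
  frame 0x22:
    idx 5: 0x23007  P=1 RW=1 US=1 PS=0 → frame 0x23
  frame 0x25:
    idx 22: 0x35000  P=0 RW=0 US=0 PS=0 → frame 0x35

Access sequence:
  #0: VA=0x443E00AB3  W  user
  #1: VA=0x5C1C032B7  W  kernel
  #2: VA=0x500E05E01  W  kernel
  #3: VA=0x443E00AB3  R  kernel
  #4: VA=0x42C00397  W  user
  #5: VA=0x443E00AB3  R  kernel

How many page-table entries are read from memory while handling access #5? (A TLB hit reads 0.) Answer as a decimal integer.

Per-access translation:
#0 VA=0x443E00AB3 (w,user):
  L0 @0x16[17] → 0x17007  P=1,RW=1,US=1,PS=0
  L1 @0x17[31] → 0x1A007  P=1,RW=1,US=1,PS=0
  L2 @0x1A[0] → 0x1B007  P=1,RW=1,US=1,PS=0
  → PA=0x1BAB3  (3 entries read)
#1 VA=0x5C1C032B7 (w,kernel):
  L0 @0x16[23] → 0x1D007  P=1,RW=1,US=1,PS=0
  L1 @0x1D[14] → 0x1E007  P=1,RW=1,US=1,PS=0
  L2 @0x1E[3] → 0x1F007  P=1,RW=1,US=1,PS=0
  → PA=0x1F2B7  (3 entries read)
#2 VA=0x500E05E01 (w,kernel):
  L0 @0x16[20] → 0x21007  P=1,RW=1,US=1,PS=0
  L1 @0x21[7] → 0x22007  P=1,RW=1,US=1,PS=0
  L2 @0x22[5] → 0x23007  P=1,RW=1,US=1,PS=0
  → PA=0x23E01  (3 entries read)
#3 VA=0x443E00AB3 (r,kernel):
  TLB hit vpn=0x443E00 → PA=0x1BAB3
#4 VA=0x42C00397 (w,user):
  L0 @0x16[1] → 0x25007  P=1,RW=1,US=1,PS=0
  L1 @0x25[22] → 0x35000  P=0,RW=0,US=0,PS=0
  → PAGE_NOT_PRESENT  (2 entries read)
#5 VA=0x443E00AB3 (r,kernel):
  TLB hit vpn=0x443E00 → PA=0x1BAB3

Entries read for #5: 0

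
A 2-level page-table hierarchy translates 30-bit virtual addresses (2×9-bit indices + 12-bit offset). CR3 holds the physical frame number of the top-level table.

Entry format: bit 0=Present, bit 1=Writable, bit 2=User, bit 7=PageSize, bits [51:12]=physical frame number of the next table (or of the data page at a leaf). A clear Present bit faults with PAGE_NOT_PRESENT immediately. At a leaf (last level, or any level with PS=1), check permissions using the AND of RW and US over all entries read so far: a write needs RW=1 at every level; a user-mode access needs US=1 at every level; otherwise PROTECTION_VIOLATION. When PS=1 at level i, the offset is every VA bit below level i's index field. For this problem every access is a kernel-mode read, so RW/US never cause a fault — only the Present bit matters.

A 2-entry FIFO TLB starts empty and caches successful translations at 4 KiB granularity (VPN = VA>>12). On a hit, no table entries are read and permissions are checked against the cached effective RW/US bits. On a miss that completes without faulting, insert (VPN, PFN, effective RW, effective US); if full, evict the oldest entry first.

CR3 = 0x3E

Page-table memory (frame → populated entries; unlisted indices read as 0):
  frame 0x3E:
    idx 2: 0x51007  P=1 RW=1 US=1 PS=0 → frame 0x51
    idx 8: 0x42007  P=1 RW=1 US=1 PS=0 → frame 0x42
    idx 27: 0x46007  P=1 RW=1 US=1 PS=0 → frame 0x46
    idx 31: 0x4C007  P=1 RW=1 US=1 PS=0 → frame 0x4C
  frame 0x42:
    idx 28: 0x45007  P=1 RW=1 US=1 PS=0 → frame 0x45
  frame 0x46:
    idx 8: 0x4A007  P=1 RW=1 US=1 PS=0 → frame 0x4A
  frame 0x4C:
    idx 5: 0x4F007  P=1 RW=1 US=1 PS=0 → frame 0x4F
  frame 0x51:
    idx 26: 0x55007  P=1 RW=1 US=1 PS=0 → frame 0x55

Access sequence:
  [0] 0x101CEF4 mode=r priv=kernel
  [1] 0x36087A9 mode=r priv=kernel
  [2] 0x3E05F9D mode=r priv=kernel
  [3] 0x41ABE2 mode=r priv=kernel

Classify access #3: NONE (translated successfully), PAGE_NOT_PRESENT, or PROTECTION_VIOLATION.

Trace:
#0 VA=0x101CEF4 (r,kernel):
  lvl0: tbl 0x3E, slot 8 ⇒ 0x42007 (P1/RW1/US1/PS0)
  lvl1: tbl 0x42, slot 28 ⇒ 0x45007 (P1/RW1/US1/PS0)
  ⇒ phys 0x45EF4  [2 reads]
#1 VA=0x36087A9 (r,kernel):
  lvl0: tbl 0x3E, slot 27 ⇒ 0x46007 (P1/RW1/US1/PS0)
  lvl1: tbl 0x46, slot 8 ⇒ 0x4A007 (P1/RW1/US1/PS0)
  ⇒ phys 0x4A7A9  [2 reads]
#2 VA=0x3E05F9D (r,kernel):
  lvl0: tbl 0x3E, slot 31 ⇒ 0x4C007 (P1/RW1/US1/PS0)
  lvl1: tbl 0x4C, slot 5 ⇒ 0x4F007 (P1/RW1/US1/PS0)
  ⇒ phys 0x4FF9D  [2 reads]
#3 VA=0x41ABE2 (r,kernel):
  lvl0: tbl 0x3E, slot 2 ⇒ 0x51007 (P1/RW1/US1/PS0)
  lvl1: tbl 0x51, slot 26 ⇒ 0x55007 (P1/RW1/US1/PS0)
  ⇒ phys 0x55BE2  [2 reads]

Access #3 fault: NONE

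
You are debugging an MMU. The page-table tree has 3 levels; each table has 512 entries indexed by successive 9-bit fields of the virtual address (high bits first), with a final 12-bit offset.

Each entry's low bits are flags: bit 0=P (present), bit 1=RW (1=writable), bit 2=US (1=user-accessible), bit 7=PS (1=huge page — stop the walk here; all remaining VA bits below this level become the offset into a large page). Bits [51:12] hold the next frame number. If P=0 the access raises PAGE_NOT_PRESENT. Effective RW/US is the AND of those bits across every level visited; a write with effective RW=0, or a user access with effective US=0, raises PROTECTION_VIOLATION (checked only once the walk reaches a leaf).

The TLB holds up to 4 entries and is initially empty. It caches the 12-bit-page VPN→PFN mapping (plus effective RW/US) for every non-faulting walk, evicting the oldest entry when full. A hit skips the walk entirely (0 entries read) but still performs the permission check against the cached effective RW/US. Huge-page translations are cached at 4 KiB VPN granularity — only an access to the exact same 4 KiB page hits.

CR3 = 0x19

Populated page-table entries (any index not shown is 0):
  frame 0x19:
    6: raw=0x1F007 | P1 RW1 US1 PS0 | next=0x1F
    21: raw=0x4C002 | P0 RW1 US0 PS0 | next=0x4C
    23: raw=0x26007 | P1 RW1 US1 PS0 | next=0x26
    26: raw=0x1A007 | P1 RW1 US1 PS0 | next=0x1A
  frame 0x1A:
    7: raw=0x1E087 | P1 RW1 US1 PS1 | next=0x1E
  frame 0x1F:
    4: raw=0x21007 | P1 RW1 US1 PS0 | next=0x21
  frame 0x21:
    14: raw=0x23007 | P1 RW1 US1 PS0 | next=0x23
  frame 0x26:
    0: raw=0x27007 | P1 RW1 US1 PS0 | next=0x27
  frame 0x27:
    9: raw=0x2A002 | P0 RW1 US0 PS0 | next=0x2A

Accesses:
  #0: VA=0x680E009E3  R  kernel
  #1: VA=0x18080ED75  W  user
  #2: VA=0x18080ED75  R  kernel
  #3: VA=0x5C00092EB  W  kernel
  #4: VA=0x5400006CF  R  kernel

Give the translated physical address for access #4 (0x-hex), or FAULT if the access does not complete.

Per-access translation:
#0 VA=0x680E009E3 (r,kernel):
  L0: frame=0x19 idx=26 entry=0x1A007 [P=1 RW=1 US=1 PS=0]
  L1: frame=0x1A idx=7 entry=0x1E087 [P=1 RW=1 US=1 PS=1]
  ✓ 0x1E9E3 (huge @L1)  — 2 lookups
#1 VA=0x18080ED75 (w,user):
  L0: frame=0x19 idx=6 entry=0x1F007 [P=1 RW=1 US=1 PS=0]
  L1: frame=0x1F idx=4 entry=0x21007 [P=1 RW=1 US=1 PS=0]
  L2: frame=0x21 idx=14 entry=0x23007 [P=1 RW=1 US=1 PS=0]
  ✓ 0x23D75  — 3 lookups
#2 VA=0x18080ED75 (r,kernel):
  TLB hit vpn=0x18080E → PA=0x23D75
#3 VA=0x5C00092EB (w,kernel):
  L0: frame=0x19 idx=23 entry=0x26007 [P=1 RW=1 US=1 PS=0]
  L1: frame=0x26 idx=0 entry=0x27007 [P=1 RW=1 US=1 PS=0]
  L2: frame=0x27 idx=9 entry=0x2A002 [P=0 RW=1 US=0 PS=0]
  → PAGE_NOT_PRESENT  (3 entries read)
#4 VA=0x5400006CF (r,kernel):
  L0: frame=0x19 idx=21 entry=0x4C002 [P=0 RW=1 US=0 PS=0]
  → PAGE_NOT_PRESENT  (1 entries read)

Access #4 PA: FAULT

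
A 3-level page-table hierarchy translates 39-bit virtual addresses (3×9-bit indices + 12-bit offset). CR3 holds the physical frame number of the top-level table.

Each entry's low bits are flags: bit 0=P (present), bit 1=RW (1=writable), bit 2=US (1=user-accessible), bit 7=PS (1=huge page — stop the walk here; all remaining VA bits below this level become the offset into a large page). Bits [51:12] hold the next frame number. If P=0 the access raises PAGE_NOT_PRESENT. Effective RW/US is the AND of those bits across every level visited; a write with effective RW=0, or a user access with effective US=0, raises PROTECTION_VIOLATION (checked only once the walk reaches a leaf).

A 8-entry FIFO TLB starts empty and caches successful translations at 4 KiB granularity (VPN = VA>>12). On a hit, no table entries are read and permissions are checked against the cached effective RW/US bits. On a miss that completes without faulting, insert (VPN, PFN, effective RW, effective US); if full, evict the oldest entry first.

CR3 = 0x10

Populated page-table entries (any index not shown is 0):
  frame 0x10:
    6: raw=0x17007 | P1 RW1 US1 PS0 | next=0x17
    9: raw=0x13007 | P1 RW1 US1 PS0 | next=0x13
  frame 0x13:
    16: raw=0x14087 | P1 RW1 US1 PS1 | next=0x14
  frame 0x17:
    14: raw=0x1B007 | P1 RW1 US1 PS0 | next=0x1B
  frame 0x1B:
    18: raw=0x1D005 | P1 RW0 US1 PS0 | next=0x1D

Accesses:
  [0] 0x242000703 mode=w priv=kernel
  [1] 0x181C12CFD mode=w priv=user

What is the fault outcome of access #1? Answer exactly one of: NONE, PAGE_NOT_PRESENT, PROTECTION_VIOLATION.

Trace:
#0 VA=0x242000703 (w,kernel):
  L0: frame=0x10 idx=9 entry=0x13007 [P=1 RW=1 US=1 PS=0]
  L1: frame=0x13 idx=16 entry=0x14087 [P=1 RW=1 US=1 PS=1]
  ⇒ phys 0x14703 (huge @L1)  [2 reads]
#1 VA=0x181C12CFD (w,user):
  L0: frame=0x10 idx=6 entry=0x17007 [P=1 RW=1 US=1 PS=0]
  L1: frame=0x17 idx=14 entry=0x1B007 [P=1 RW=1 US=1 PS=0]
  L2: frame=0x1B idx=18 entry=0x1D005 [P=1 RW=0 US=1 PS=0]
  ⇒ fault: PROTECTION_VIOLATION  — 3 lookups

Access #1 fault: PROTECTION_VIOLATION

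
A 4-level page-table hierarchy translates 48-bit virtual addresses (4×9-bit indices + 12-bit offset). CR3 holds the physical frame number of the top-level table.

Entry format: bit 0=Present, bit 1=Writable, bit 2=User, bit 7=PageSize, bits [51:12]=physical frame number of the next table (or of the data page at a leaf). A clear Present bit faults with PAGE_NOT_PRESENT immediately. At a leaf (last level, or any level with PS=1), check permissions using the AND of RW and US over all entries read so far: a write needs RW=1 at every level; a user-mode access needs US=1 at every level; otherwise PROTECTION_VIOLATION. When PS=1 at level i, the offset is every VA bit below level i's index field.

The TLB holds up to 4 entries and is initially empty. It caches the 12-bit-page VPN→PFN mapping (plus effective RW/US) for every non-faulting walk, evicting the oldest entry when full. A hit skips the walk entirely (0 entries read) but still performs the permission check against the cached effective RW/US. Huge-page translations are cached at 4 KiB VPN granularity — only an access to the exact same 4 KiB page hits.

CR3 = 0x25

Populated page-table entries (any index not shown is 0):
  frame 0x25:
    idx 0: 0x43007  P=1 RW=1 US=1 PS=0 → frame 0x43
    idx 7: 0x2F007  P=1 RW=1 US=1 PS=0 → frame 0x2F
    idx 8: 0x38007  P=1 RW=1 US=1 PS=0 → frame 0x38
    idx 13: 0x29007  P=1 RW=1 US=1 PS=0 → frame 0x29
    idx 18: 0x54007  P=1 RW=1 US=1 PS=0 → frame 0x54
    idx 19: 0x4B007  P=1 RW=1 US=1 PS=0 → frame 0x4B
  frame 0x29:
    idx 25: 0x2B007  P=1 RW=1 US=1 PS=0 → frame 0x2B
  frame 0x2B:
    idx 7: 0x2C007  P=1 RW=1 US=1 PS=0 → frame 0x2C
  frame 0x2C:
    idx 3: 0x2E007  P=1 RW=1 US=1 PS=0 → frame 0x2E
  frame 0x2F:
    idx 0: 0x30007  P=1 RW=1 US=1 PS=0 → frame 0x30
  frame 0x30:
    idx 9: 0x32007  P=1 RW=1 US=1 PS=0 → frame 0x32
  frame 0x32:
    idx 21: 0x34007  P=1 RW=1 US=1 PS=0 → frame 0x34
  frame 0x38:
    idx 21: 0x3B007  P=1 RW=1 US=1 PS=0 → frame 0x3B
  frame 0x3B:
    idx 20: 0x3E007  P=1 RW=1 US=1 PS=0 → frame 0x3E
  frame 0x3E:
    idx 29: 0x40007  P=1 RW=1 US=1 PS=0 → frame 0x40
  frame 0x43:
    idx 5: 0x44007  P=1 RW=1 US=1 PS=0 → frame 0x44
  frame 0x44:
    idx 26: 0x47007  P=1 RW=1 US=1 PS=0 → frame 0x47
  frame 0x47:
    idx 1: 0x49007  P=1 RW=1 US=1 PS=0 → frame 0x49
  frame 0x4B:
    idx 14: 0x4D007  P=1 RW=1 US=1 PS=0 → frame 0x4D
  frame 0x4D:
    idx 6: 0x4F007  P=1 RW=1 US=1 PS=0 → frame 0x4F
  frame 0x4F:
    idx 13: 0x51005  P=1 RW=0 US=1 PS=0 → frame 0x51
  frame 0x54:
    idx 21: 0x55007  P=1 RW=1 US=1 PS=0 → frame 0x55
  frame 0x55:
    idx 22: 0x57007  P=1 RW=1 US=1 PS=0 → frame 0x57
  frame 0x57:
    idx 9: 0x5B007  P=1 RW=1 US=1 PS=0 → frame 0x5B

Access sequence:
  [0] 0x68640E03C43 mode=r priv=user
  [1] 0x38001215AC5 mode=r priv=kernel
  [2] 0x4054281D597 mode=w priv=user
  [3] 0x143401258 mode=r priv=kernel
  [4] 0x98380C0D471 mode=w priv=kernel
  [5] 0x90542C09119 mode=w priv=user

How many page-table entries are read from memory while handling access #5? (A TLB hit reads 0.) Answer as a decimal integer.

Walk each access:
#0 VA=0x68640E03C43 (r,user):
  [0] read 0x25 idx=13: raw=0x29007 flags P=1 W=1 U=1 S=0
  [1] read 0x29 idx=25: raw=0x2B007 flags P=1 W=1 U=1 S=0
  [2] read 0x2B idx=7: raw=0x2C007 flags P=1 W=1 U=1 S=0
  [3] read 0x2C idx=3: raw=0x2E007 flags P=1 W=1 U=1 S=0
  ⇒ phys 0x2EC43  [4 reads]
#1 VA=0x38001215AC5 (r,kernel):
  [0] read 0x25 idx=7: raw=0x2F007 flags P=1 W=1 U=1 S=0
  [1] read 0x2F idx=0: raw=0x30007 flags P=1 W=1 U=1 S=0
  [2] read 0x30 idx=9: raw=0x32007 flags P=1 W=1 U=1 S=0
  [3] read 0x32 idx=21: raw=0x34007 flags P=1 W=1 U=1 S=0
  ⇒ phys 0x34AC5  [4 reads]
#2 VA=0x4054281D597 (w,user):
  [0] read 0x25 idx=8: raw=0x38007 flags P=1 W=1 U=1 S=0
  [1] read 0x38 idx=21: raw=0x3B007 flags P=1 W=1 U=1 S=0
  [2] read 0x3B idx=20: raw=0x3E007 flags P=1 W=1 U=1 S=0
  [3] read 0x3E idx=29: raw=0x40007 flags P=1 W=1 U=1 S=0
  ⇒ phys 0x40597  [4 reads]
#3 VA=0x143401258 (r,kernel):
  [0] read 0x25 idx=0: raw=0x43007 flags P=1 W=1 U=1 S=0
  [1] read 0x43 idx=5: raw=0x44007 flags P=1 W=1 U=1 S=0
  [2] read 0x44 idx=26: raw=0x47007 flags P=1 W=1 U=1 S=0
  [3] read 0x47 idx=1: raw=0x49007 flags P=1 W=1 U=1 S=0
  ⇒ phys 0x49258  [4 reads]
#4 VA=0x98380C0D471 (w,kernel):
  [0] read 0x25 idx=19: raw=0x4B007 flags P=1 W=1 U=1 S=0
  [1] read 0x4B idx=14: raw=0x4D007 flags P=1 W=1 U=1 S=0
  [2] read 0x4D idx=6: raw=0x4F007 flags P=1 W=1 U=1 S=0
  [3] read 0x4F idx=13: raw=0x51005 flags P=1 W=0 U=1 S=0
  → PROTECTION_VIOLATION  (4 entries read)
#5 VA=0x90542C09119 (w,user):
  [0] read 0x25 idx=18: raw=0x54007 flags P=1 W=1 U=1 S=0
  [1] read 0x54 idx=21: raw=0x55007 flags P=1 W=1 U=1 S=0
  [2] read 0x55 idx=22: raw=0x57007 flags P=1 W=1 U=1 S=0
  [3] read 0x57 idx=9: raw=0x5B007 flags P=1 W=1 U=1 S=0
  ⇒ phys 0x5B119  [4 reads]

Entries read for #5: 4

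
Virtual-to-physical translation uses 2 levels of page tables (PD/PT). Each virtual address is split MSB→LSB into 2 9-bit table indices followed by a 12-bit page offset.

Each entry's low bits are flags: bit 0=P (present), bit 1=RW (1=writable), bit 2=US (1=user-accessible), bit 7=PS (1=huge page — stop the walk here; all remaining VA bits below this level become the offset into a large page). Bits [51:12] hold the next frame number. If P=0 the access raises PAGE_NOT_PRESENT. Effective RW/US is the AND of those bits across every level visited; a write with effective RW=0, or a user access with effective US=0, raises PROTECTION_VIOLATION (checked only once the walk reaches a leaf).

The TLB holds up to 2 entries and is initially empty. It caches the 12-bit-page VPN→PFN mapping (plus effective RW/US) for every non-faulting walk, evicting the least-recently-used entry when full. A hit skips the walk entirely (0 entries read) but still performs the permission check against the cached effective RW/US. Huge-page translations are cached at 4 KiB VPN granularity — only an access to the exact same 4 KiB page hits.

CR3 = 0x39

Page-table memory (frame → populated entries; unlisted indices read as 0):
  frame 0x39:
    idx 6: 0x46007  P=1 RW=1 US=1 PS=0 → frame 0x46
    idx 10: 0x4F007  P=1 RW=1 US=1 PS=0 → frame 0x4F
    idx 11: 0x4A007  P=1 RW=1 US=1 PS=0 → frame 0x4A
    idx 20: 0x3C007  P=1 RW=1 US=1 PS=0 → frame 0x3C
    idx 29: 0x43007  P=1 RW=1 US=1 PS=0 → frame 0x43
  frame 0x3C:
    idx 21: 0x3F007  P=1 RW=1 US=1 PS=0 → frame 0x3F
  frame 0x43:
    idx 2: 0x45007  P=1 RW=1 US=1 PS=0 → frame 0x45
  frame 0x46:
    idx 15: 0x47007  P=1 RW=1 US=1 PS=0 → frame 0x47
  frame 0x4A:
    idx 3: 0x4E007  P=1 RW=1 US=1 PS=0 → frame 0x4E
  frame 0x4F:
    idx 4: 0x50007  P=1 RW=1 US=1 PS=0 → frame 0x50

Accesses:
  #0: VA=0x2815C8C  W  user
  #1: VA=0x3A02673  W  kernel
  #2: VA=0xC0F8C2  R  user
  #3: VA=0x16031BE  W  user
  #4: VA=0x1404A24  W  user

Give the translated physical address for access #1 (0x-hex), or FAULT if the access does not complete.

Walk each access:
#0 VA=0x2815C8C (w,user):
  L0: frame=0x39 idx=20 entry=0x3C007 [P=1 RW=1 US=1 PS=0]
  L1: frame=0x3C idx=21 entry=0x3F007 [P=1 RW=1 US=1 PS=0]
  → PA=0x3FC8C  (2 entries read)
#1 VA=0x3A02673 (w,kernel):
  L0: frame=0x39 idx=29 entry=0x43007 [P=1 RW=1 US=1 PS=0]
  L1: frame=0x43 idx=2 entry=0x45007 [P=1 RW=1 US=1 PS=0]
  → PA=0x45673  (2 entries read)
#2 VA=0xC0F8C2 (r,user):
  L0: frame=0x39 idx=6 entry=0x46007 [P=1 RW=1 US=1 PS=0]
  L1: frame=0x46 idx=15 entry=0x47007 [P=1 RW=1 US=1 PS=0]
  → PA=0x478C2  (2 entries read)
#3 VA=0x16031BE (w,user):
  L0: frame=0x39 idx=11 entry=0x4A007 [P=1 RW=1 US=1 PS=0]
  L1: frame=0x4A idx=3 entry=0x4E007 [P=1 RW=1 US=1 PS=0]
  → PA=0x4E1BE  (2 entries read)
#4 VA=0x1404A24 (w,user):
  L0: frame=0x39 idx=10 entry=0x4F007 [P=1 RW=1 US=1 PS=0]
  L1: frame=0x4F idx=4 entry=0x50007 [P=1 RW=1 US=1 PS=0]
  → PA=0x50A24  (2 entries read)

Access #1 PA: 0x45673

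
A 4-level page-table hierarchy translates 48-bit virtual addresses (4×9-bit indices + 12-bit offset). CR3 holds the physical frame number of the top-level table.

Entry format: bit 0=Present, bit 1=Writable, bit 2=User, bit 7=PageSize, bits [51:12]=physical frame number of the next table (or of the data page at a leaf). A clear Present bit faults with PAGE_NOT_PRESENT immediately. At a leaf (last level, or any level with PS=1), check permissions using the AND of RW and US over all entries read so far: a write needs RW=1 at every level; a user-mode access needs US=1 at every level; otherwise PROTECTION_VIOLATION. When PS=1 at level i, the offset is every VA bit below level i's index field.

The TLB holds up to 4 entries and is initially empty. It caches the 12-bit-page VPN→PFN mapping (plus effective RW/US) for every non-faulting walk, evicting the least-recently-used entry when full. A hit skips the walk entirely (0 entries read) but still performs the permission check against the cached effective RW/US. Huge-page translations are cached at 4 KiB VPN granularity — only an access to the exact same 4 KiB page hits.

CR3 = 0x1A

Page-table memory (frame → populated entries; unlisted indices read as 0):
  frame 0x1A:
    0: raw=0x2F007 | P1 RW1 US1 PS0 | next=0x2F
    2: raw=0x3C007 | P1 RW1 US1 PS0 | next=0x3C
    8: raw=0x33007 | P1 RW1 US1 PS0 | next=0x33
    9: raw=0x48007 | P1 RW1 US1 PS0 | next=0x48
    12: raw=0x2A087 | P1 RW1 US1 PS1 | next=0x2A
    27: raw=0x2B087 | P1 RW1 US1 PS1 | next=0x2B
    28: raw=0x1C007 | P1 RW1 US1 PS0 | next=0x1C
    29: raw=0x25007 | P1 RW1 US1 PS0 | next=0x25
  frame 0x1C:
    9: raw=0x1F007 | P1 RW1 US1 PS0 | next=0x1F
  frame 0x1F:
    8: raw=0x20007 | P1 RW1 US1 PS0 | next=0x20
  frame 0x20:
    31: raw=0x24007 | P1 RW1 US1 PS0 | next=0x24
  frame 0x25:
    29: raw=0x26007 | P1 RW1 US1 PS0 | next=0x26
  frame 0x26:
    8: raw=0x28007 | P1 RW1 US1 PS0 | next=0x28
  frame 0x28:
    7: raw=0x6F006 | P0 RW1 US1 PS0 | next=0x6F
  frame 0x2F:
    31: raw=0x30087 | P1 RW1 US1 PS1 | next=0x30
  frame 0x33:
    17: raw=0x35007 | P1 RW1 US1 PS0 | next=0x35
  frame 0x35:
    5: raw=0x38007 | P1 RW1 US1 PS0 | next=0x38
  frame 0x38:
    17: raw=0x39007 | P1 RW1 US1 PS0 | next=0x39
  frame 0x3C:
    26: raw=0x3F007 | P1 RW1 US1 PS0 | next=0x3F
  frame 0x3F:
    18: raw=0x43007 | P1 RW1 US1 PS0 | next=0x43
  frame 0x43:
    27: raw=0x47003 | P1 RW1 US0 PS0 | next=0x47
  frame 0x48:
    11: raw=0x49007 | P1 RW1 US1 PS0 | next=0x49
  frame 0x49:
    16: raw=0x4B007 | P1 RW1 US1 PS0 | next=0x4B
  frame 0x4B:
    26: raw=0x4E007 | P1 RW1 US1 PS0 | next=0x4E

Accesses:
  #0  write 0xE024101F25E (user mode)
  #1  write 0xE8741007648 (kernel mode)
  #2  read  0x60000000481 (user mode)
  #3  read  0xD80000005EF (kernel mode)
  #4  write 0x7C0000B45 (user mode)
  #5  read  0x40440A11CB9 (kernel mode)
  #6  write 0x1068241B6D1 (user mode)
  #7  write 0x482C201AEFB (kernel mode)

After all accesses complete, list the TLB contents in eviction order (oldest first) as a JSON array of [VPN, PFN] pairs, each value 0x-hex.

Walk each access:
#0 VA=0xE024101F25E (w,user):
  L0 @0x1A[28] → 0x1C007  P=1,RW=1,US=1,PS=0
  L1 @0x1C[9] → 0x1F007  P=1,RW=1,US=1,PS=0
  L2 @0x1F[8] → 0x20007  P=1,RW=1,US=1,PS=0
  L3 @0x20[31] → 0x24007  P=1,RW=1,US=1,PS=0
  ✓ 0x2425E  — 4 lookups
#1 VA=0xE8741007648 (w,kernel):
  L0 @0x1A[29] → 0x25007  P=1,RW=1,US=1,PS=0
  L1 @0x25[29] → 0x26007  P=1,RW=1,US=1,PS=0
  L2 @0x26[8] → 0x28007  P=1,RW=1,US=1,PS=0
  L3 @0x28[7] → 0x6F006  P=0,RW=1,US=1,PS=0
  ⇒ fault: PAGE_NOT_PRESENT  — 4 lookups
#2 VA=0x60000000481 (r,user):
  L0 @0x1A[12] → 0x2A087  P=1,RW=1,US=1,PS=1
  ✓ 0x2A481 (huge @L0)  — 1 lookups
#3 VA=0xD80000005EF (r,kernel):
  L0 @0x1A[27] → 0x2B087  P=1,RW=1,US=1,PS=1
  ✓ 0x2B5EF (huge @L0)  — 1 lookups
#4 VA=0x7C0000B45 (w,user):
  L0 @0x1A[0] → 0x2F007  P=1,RW=1,US=1,PS=0
  L1 @0x2F[31] → 0x30087  P=1,RW=1,US=1,PS=1
  ✓ 0x30B45 (huge @L1)  — 2 lookups
#5 VA=0x40440A11CB9 (r,kernel):
  L0 @0x1A[8] → 0x33007  P=1,RW=1,US=1,PS=0
  L1 @0x33[17] → 0x35007  P=1,RW=1,US=1,PS=0
  L2 @0x35[5] → 0x38007  P=1,RW=1,US=1,PS=0
  L3 @0x38[17] → 0x39007  P=1,RW=1,US=1,PS=0
  ✓ 0x39CB9  — 4 lookups
#6 VA=0x1068241B6D1 (w,user):
  L0 @0x1A[2] → 0x3C007  P=1,RW=1,US=1,PS=0
  L1 @0x3C[26] → 0x3F007  P=1,RW=1,US=1,PS=0
  L2 @0x3F[18] → 0x43007  P=1,RW=1,US=1,PS=0
  L3 @0x43[27] → 0x47003  P=1,RW=1,US=0,PS=0
  ⇒ fault: PROTECTION_VIOLATION  — 4 lookups
#7 VA=0x482C201AEFB (w,kernel):
  L0 @0x1A[9] → 0x48007  P=1,RW=1,US=1,PS=0
  L1 @0x48[11] → 0x49007  P=1,RW=1,US=1,PS=0
  L2 @0x49[16] → 0x4B007  P=1,RW=1,US=1,PS=0
  L3 @0x4B[26] → 0x4E007  P=1,RW=1,US=1,PS=0
  ✓ 0x4EEFB  — 4 lookups

TLB: [["0xD8000000", "0x2B"], ["0x7C0000", "0x30"], ["0x40440A11", "0x39"], ["0x482C201A", "0x4E"]]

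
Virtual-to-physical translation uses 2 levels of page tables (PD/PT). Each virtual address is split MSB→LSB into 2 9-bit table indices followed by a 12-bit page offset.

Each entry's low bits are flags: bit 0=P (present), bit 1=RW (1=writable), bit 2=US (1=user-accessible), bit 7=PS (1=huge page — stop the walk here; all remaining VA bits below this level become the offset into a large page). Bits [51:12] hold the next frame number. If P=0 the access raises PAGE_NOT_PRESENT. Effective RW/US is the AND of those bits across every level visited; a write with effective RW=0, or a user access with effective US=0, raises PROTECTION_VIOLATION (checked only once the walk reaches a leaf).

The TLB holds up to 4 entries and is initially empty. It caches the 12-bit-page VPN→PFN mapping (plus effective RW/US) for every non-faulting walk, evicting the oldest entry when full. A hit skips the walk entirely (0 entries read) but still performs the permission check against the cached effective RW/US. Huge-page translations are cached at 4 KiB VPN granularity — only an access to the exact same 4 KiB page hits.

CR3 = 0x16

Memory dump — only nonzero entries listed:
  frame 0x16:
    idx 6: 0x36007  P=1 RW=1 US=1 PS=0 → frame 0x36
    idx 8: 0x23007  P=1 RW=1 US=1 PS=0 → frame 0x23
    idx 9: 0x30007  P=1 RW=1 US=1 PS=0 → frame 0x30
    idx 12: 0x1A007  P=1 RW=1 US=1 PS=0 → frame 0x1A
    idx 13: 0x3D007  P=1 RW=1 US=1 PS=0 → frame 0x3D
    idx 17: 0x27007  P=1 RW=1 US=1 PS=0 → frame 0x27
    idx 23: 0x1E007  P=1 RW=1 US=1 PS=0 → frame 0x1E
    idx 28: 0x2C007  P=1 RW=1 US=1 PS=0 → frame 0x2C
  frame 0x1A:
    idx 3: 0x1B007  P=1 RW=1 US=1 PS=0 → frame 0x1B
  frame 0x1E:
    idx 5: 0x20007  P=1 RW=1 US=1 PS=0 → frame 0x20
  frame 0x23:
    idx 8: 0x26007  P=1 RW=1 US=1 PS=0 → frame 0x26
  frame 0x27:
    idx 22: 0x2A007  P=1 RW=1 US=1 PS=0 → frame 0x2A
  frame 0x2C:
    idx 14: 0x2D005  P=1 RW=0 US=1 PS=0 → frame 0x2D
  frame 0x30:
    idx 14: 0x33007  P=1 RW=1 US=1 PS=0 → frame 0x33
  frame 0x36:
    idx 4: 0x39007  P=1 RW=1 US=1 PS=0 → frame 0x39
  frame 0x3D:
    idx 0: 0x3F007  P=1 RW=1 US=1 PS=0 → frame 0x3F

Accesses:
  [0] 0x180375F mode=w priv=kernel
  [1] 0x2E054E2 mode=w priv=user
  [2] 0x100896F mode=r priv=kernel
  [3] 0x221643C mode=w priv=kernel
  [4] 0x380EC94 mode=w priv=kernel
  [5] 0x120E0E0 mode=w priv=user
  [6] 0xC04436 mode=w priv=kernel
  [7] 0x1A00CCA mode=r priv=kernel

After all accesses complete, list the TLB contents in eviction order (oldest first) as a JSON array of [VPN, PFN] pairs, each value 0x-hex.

Trace:
#0 VA=0x180375F (w,kernel):
  L0 @0x16[12] → 0x1A007  P=1,RW=1,US=1,PS=0
  L1 @0x1A[3] → 0x1B007  P=1,RW=1,US=1,PS=0
  → PA=0x1B75F  (2 entries read)
#1 VA=0x2E054E2 (w,user):
  L0 @0x16[23] → 0x1E007  P=1,RW=1,US=1,PS=0
  L1 @0x1E[5] → 0x20007  P=1,RW=1,US=1,PS=0
  → PA=0x204E2  (2 entries read)
#2 VA=0x100896F (r,kernel):
  L0 @0x16[8] → 0x23007  P=1,RW=1,US=1,PS=0
  L1 @0x23[8] → 0x26007  P=1,RW=1,US=1,PS=0
  → PA=0x2696F  (2 entries read)
#3 VA=0x221643C (w,kernel):
  L0 @0x16[17] → 0x27007  P=1,RW=1,US=1,PS=0
  L1 @0x27[22] → 0x2A007  P=1,RW=1,US=1,PS=0
  → PA=0x2A43C  (2 entries read)
#4 VA=0x380EC94 (w,kernel):
  L0 @0x16[28] → 0x2C007  P=1,RW=1,US=1,PS=0
  L1 @0x2C[14] → 0x2D005  P=1,RW=0,US=1,PS=0
  → PROTECTION_VIOLATION  (2 entries read)
#5 VA=0x120E0E0 (w,user):
  L0 @0x16[9] → 0x30007  P=1,RW=1,US=1,PS=0
  L1 @0x30[14] → 0x33007  P=1,RW=1,US=1,PS=0
  → PA=0x330E0  (2 entries read)
#6 VA=0xC04436 (w,kernel):
  L0 @0x16[6] → 0x36007  P=1,RW=1,US=1,PS=0
  L1 @0x36[4] → 0x39007  P=1,RW=1,US=1,PS=0
  → PA=0x39436  (2 entries read)
#7 VA=0x1A00CCA (r,kernel):
  L0 @0x16[13] → 0x3D007  P=1,RW=1,US=1,PS=0
  L1 @0x3D[0] → 0x3F007  P=1,RW=1,US=1,PS=0
  → PA=0x3FCCA  (2 entries read)

TLB: [["0x2216", "0x2A"], ["0x120E", "0x33"], ["0xC04", "0x39"], ["0x1A00", "0x3F"]]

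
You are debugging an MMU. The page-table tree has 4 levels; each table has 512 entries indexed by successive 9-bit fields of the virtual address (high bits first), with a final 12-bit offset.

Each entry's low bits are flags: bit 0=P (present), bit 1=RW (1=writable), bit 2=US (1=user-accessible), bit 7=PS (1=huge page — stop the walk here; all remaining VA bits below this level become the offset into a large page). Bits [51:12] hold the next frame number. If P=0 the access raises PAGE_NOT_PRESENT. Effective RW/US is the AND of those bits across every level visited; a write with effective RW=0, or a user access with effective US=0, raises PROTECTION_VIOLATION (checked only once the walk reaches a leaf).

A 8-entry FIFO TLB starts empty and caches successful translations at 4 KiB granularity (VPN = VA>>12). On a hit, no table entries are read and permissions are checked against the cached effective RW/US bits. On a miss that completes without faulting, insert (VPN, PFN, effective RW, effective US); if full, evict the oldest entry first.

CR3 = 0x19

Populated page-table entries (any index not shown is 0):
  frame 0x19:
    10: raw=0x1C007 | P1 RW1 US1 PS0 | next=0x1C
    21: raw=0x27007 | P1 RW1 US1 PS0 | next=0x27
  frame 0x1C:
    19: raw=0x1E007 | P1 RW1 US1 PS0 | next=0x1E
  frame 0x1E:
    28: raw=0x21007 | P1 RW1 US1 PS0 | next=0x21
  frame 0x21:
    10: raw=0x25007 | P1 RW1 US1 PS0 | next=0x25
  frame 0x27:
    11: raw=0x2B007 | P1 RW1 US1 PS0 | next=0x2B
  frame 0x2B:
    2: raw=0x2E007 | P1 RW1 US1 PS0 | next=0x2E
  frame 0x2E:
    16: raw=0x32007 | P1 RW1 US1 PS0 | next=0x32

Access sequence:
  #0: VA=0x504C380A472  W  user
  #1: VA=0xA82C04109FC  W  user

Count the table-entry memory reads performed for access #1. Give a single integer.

Trace:
#0 VA=0x504C380A472 (w,user):
  lvl0: tbl 0x19, slot 10 ⇒ 0x1C007 (P1/RW1/US1/PS0)
  lvl1: tbl 0x1C, slot 19 ⇒ 0x1E007 (P1/RW1/US1/PS0)
  lvl2: tbl 0x1E, slot 28 ⇒ 0x21007 (P1/RW1/US1/PS0)
  lvl3: tbl 0x21, slot 10 ⇒ 0x25007 (P1/RW1/US1/PS0)
  ✓ 0x25472  — 4 lookups
#1 VA=0xA82C04109FC (w,user):
  lvl0: tbl 0x19, slot 21 ⇒ 0x27007 (P1/RW1/US1/PS0)
  lvl1: tbl 0x27, slot 11 ⇒ 0x2B007 (P1/RW1/US1/PS0)
  lvl2: tbl 0x2B, slot 2 ⇒ 0x2E007 (P1/RW1/US1/PS0)
  lvl3: tbl 0x2E, slot 16 ⇒ 0x32007 (P1/RW1/US1/PS0)
  ✓ 0x329FC  — 4 lookups

Entries read for #1: 4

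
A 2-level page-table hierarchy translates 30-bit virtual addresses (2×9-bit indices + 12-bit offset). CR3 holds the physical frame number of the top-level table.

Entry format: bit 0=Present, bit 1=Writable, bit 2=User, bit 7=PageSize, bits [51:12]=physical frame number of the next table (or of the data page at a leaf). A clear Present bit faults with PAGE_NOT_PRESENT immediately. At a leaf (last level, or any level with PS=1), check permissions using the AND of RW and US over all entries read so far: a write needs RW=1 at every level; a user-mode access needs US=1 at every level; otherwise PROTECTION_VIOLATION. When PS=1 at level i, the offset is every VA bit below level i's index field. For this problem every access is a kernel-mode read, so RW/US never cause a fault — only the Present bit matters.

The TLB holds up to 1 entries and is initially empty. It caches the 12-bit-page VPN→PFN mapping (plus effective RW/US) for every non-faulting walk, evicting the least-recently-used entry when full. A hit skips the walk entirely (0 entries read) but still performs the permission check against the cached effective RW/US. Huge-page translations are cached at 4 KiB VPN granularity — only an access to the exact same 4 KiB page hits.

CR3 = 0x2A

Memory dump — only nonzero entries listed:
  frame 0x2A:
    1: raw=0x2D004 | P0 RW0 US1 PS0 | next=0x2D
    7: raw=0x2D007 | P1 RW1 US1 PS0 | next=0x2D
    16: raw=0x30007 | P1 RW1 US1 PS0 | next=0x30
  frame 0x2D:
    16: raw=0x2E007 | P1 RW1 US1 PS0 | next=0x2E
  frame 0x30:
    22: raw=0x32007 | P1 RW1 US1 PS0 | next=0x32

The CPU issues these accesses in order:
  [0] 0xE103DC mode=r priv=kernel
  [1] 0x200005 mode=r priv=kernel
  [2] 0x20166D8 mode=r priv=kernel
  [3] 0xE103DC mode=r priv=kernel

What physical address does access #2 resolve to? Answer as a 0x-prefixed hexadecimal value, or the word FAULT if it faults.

Per-access translation:
#0 VA=0xE103DC (r,kernel):
  lvl0: tbl 0x2A, slot 7 ⇒ 0x2D007 (P1/RW1/US1/PS0)
  lvl1: tbl 0x2D, slot 16 ⇒ 0x2E007 (P1/RW1/US1/PS0)
  → PA=0x2E3DC  (2 entries read)
#1 VA=0x200005 (r,kernel):
  lvl0: tbl 0x2A, slot 1 ⇒ 0x2D004 (P0/RW0/US1/PS0)
  ✗ PAGE_NOT_PRESENT  [1 reads]
#2 VA=0x20166D8 (r,kernel):
  lvl0: tbl 0x2A, slot 16 ⇒ 0x30007 (P1/RW1/US1/PS0)
  lvl1: tbl 0x30, slot 22 ⇒ 0x32007 (P1/RW1/US1/PS0)
  → PA=0x326D8  (2 entries read)
#3 VA=0xE103DC (r,kernel):
  lvl0: tbl 0x2A, slot 7 ⇒ 0x2D007 (P1/RW1/US1/PS0)
  lvl1: tbl 0x2D, slot 16 ⇒ 0x2E007 (P1/RW1/US1/PS0)
  → PA=0x2E3DC  (2 entries read)

Access #2 PA: 0x326D8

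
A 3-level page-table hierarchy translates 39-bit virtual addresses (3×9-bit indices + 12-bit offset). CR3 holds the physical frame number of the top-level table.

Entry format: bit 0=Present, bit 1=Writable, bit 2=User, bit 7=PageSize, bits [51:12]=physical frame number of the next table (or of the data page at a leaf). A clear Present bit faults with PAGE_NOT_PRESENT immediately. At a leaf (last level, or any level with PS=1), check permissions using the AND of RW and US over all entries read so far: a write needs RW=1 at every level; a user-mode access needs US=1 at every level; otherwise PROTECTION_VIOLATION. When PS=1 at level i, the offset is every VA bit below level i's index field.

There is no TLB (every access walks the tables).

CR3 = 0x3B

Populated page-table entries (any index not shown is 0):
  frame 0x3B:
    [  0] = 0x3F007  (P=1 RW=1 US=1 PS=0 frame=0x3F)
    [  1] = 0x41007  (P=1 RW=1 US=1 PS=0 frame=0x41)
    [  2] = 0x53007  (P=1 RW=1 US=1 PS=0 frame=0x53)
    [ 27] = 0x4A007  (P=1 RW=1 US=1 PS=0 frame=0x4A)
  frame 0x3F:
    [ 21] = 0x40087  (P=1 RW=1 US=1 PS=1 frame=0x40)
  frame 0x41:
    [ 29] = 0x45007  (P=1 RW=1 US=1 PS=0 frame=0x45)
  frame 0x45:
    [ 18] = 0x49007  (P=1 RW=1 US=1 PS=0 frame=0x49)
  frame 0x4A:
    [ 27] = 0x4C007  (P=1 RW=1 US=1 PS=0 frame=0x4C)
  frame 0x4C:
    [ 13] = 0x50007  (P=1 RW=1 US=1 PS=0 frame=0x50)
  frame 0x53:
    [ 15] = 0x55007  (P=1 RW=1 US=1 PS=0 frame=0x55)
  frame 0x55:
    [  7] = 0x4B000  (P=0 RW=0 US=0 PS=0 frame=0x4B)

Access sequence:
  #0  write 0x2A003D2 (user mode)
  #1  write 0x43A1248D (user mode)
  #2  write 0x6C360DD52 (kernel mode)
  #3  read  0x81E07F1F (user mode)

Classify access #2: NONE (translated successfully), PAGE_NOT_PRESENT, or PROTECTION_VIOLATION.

Walk each access:
#0 VA=0x2A003D2 (w,user):
  [0] read 0x3B idx=0: raw=0x3F007 flags P=1 W=1 U=1 S=0
  [1] read 0x3F idx=21: raw=0x40087 flags P=1 W=1 U=1 S=1
  → PA=0x403D2 (huge @L1)  (2 entries read)
#1 VA=0x43A1248D (w,user):
  [0] read 0x3B idx=1: raw=0x41007 flags P=1 W=1 U=1 S=0
  [1] read 0x41 idx=29: raw=0x45007 flags P=1 W=1 U=1 S=0
  [2] read 0x45 idx=18: raw=0x49007 flags P=1 W=1 U=1 S=0
  → PA=0x4948D  (3 entries read)
#2 VA=0x6C360DD52 (w,kernel):
  [0] read 0x3B idx=27: raw=0x4A007 flags P=1 W=1 U=1 S=0
  [1] read 0x4A idx=27: raw=0x4C007 flags P=1 W=1 U=1 S=0
  [2] read 0x4C idx=13: raw=0x50007 flags P=1 W=1 U=1 S=0
  → PA=0x50D52  (3 entries read)
#3 VA=0x81E07F1F (r,user):
  [0] read 0x3B idx=2: raw=0x53007 flags P=1 W=1 U=1 S=0
  [1] read 0x53 idx=15: raw=0x55007 flags P=1 W=1 U=1 S=0
  [2] read 0x55 idx=7: raw=0x4B000 flags P=0 W=0 U=0 S=0
  → PAGE_NOT_PRESENT  (3 entries read)

Access #2 fault: NONE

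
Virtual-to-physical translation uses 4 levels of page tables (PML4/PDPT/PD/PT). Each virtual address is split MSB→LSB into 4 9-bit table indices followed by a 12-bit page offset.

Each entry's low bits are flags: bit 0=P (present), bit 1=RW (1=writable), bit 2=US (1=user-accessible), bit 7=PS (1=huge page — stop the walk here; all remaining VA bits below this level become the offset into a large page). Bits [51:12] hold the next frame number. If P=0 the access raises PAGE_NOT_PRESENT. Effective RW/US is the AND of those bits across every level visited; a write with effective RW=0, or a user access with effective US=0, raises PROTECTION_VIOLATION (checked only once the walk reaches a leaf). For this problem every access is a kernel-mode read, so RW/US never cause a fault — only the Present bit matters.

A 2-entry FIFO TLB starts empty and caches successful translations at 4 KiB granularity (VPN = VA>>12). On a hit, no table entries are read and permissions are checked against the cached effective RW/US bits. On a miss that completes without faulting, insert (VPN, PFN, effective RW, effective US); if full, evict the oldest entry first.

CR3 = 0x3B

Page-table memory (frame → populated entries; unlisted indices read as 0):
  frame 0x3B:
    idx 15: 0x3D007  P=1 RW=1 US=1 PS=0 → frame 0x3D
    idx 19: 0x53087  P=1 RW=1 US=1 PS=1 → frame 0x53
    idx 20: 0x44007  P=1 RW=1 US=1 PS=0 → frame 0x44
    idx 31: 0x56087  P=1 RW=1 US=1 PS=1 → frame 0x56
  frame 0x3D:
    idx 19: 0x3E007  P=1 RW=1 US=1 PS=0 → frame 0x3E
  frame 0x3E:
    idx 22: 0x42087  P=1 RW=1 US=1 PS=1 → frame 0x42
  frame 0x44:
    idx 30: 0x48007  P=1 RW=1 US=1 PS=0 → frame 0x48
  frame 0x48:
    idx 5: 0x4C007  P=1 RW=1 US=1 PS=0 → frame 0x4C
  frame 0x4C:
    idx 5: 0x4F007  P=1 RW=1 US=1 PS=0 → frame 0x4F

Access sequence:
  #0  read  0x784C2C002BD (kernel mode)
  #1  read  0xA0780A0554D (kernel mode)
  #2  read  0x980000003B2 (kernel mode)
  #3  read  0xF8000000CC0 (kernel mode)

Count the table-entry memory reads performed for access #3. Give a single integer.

Walk each access:
#0 VA=0x784C2C002BD (r,kernel):
  lvl0: tbl 0x3B, slot 15 ⇒ 0x3D007 (P1/RW1/US1/PS0)
  lvl1: tbl 0x3D, slot 19 ⇒ 0x3E007 (P1/RW1/US1/PS0)
  lvl2: tbl 0x3E, slot 22 ⇒ 0x42087 (P1/RW1/US1/PS1)
  → PA=0x422BD (huge @L2)  (3 entries read)
#1 VA=0xA0780A0554D (r,kernel):
  lvl0: tbl 0x3B, slot 20 ⇒ 0x44007 (P1/RW1/US1/PS0)
  lvl1: tbl 0x44, slot 30 ⇒ 0x48007 (P1/RW1/US1/PS0)
  lvl2: tbl 0x48, slot 5 ⇒ 0x4C007 (P1/RW1/US1/PS0)
  lvl3: tbl 0x4C, slot 5 ⇒ 0x4F007 (P1/RW1/US1/PS0)
  → PA=0x4F54D  (4 entries read)
#2 VA=0x980000003B2 (r,kernel):
  lvl0: tbl 0x3B, slot 19 ⇒ 0x53087 (P1/RW1/US1/PS1)
  → PA=0x533B2 (huge @L0)  (1 entries read)
#3 VA=0xF8000000CC0 (r,kernel):
  lvl0: tbl 0x3B, slot 31 ⇒ 0x56087 (P1/RW1/US1/PS1)
  → PA=0x56CC0 (huge @L0)  (1 entries read)

Entries read for #3: 1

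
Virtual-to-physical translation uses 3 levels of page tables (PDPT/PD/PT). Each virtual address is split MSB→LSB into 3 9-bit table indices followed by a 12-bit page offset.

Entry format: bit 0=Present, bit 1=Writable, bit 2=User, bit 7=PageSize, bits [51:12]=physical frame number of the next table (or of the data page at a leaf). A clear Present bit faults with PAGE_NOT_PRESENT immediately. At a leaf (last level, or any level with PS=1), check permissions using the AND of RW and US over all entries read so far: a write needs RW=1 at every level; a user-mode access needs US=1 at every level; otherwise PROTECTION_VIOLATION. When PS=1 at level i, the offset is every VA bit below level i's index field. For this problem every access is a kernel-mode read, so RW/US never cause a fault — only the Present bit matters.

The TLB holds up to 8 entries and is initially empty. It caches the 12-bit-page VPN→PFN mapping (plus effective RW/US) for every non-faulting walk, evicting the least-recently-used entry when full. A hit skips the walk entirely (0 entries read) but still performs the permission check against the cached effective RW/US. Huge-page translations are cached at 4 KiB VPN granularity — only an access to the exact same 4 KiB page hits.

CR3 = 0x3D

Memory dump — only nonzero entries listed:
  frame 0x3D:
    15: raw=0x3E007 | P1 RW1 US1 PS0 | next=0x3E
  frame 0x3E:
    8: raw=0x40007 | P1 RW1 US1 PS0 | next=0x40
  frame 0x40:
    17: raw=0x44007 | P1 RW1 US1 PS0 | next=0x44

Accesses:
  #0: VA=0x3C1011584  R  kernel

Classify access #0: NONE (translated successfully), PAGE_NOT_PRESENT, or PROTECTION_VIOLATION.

Walk each access:
#0 VA=0x3C1011584 (r,kernel):
  L0: frame=0x3D idx=15 entry=0x3E007 [P=1 RW=1 US=1 PS=0]
  L1: frame=0x3E idx=8 entry=0x40007 [P=1 RW=1 US=1 PS=0]
  L2: frame=0x40 idx=17 entry=0x44007 [P=1 RW=1 US=1 PS=0]
  → PA=0x44584  (3 entries read)

Access #0 fault: NONE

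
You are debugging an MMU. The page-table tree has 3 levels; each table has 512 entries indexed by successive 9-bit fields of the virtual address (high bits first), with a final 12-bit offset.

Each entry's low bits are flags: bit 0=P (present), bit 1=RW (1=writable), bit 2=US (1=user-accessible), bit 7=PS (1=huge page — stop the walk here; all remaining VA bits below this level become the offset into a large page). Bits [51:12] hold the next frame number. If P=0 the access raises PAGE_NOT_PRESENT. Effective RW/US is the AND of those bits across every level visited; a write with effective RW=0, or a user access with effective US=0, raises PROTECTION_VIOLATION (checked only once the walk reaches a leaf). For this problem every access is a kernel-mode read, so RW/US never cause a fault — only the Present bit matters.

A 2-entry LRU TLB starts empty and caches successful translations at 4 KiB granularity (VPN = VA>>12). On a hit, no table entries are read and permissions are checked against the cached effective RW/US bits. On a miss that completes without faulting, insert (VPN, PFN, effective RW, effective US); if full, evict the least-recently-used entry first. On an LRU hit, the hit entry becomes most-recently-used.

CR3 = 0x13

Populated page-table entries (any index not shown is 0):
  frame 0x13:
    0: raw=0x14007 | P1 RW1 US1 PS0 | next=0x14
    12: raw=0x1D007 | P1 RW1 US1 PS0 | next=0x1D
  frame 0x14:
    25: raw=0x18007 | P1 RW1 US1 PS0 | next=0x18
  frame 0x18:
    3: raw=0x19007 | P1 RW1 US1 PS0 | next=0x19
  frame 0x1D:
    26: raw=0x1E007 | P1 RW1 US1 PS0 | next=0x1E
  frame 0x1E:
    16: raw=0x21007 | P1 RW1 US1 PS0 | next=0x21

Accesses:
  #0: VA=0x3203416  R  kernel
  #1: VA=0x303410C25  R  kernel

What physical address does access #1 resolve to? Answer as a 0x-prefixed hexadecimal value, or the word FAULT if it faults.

Walk each access:
#0 VA=0x3203416 (r,kernel):
  L0: frame=0x13 idx=0 entry=0x14007 [P=1 RW=1 US=1 PS=0]
  L1: frame=0x14 idx=25 entry=0x18007 [P=1 RW=1 US=1 PS=0]
  L2: frame=0x18 idx=3 entry=0x19007 [P=1 RW=1 US=1 PS=0]
  ✓ 0x19416  — 3 lookups
#1 VA=0x303410C25 (r,kernel):
  L0: frame=0x13 idx=12 entry=0x1D007 [P=1 RW=1 US=1 PS=0]
  L1: frame=0x1D idx=26 entry=0x1E007 [P=1 RW=1 US=1 PS=0]
  L2: frame=0x1E idx=16 entry=0x21007 [P=1 RW=1 US=1 PS=0]
  ✓ 0x21C25  — 3 lookups

Access #1 PA: 0x21C25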